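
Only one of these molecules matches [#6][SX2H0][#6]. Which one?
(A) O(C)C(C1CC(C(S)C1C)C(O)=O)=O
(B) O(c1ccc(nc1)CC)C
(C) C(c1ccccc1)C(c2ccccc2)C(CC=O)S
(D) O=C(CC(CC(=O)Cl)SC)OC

D

[#6][SX2H0][#6] describes an aliphatic sulfur bridging two carbons with no H on the sulfur (a thioether).
(A) has a thiol (-SH) but the sulfur has H1, not H0 bridging two carbons.
(B) has a methoxy ether (-OCH3) but the bridging atom is O, not S.
(C) has a thiol (-SH) but the sulfur has H1, not H0 bridging two carbons.
(D) contains a methylthio ether (-SCH3), which satisfies every atom and bond constraint.
So the answer is (D).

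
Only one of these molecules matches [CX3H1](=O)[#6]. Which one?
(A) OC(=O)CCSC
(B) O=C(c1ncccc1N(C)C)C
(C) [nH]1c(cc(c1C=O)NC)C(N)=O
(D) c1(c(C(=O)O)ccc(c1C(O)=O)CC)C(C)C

C

[CX3H1](=O)[#6] describes an sp2 carbon with one H, double-bonded to O and single-bonded to carbon (an aldehyde).
(A) has a carboxylic acid group (-C(=O)OH) but the carbonyl carbon has H0 and is bonded to O, not H1.
(B) has an acetyl/ketone group (-C(=O)CH3) but the carbonyl carbon has H0 (two carbon neighbours), not H1.
(C) contains an aldehyde (-CHO), which satisfies every atom and bond constraint.
(D) has a carboxylic acid group (-C(=O)OH) but the carbonyl carbon has H0 and is bonded to O, not H1.
So the answer is (C).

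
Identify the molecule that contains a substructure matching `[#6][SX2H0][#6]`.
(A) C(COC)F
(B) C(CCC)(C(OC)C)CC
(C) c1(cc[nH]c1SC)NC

[#6][SX2H0][#6] describes an aliphatic sulfur bridging two carbons with no H on the sulfur (a thioether).
(A) has a methoxy ether (-OCH3) but the bridging atom is O, not S.
(B) has a methoxy ether (-OCH3) but the bridging atom is O, not S.
(C) contains a methylthio ether (-SCH3), which satisfies every atom and bond constraint.
So the answer is (C).

C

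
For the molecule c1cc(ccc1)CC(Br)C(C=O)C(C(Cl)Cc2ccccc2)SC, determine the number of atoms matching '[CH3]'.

1

Check the 24 heavy atoms by environment: 2× C (H2) → no; 5× C (H1) → no; 1× S (H0) → no; 1× C (H3) → match; 1× O (H0) → no; 1× Br (H0) → no; 2× c (aromatic, H0) → no; 10× c (aromatic, H1) → no; 1× Cl (H0) → no.
That gives 1 matching atom.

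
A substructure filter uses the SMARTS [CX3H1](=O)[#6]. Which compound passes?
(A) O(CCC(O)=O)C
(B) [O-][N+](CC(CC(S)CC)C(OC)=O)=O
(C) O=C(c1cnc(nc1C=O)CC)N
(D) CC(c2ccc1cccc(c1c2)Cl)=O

C

[CX3H1](=O)[#6] describes an sp2 carbon with one H, double-bonded to O and single-bonded to carbon (an aldehyde).
(A) has a carboxylic acid group (-C(=O)OH) but the carbonyl carbon has H0 and is bonded to O, not H1.
(B) has a methyl-ester group (-C(=O)OCH3) but the carbonyl carbon has H0, not H1.
(C) contains an aldehyde (-CHO), which satisfies every atom and bond constraint.
(D) has an acetyl/ketone group (-C(=O)CH3) but the carbonyl carbon has H0 (two carbon neighbours), not H1.
So the answer is (C).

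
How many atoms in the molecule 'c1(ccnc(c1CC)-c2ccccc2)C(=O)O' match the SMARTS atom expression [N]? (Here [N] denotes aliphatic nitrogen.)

The query [N] means: uppercase N matches aliphatic (non-aromatic) nitrogen only.
Check the 17 heavy atoms by environment: 1× n (aromatic) → no; 11× c (aromatic) → no; 3× C → no; 2× O → no.
No environment satisfies the query, so 0 matching atoms.

0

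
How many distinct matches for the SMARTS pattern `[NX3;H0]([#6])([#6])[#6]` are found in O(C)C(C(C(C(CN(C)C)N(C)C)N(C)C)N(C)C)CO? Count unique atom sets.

[NX3;H0]([#6])([#6])[#6] is the SMARTS for a tertiary amine: a trivalent nitrogen with no H, bonded to three carbons.
The molecule carries 4 separate instances of a dimethylamino group (-N(CH3)2) meeting every constraint; each maps to a distinct set of atoms, giving 4 matches.

4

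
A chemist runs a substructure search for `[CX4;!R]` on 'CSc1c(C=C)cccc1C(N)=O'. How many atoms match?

The query [CX4;!R] means: aliphatic carbon with four total connections, not in a ring.
Check the 13 heavy atoms by environment: 6× c (aromatic, X3, in 6-ring) → no; 3× C (X3, acyclic) → no; 1× O (X1, acyclic) → no; 1× N (X3, acyclic) → no; 1× S (X2, acyclic) → no; 1× C (X4, acyclic) → match.
That gives 1 matching atom.

1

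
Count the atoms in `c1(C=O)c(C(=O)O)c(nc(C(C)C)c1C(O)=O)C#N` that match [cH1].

0

Check the 19 heavy atoms by environment: 1× n (aromatic, H0) → no; 5× c (aromatic, H0) → no; 3× C (H0) → no; 3× O (H0) → no; 2× O (H1) → no; 2× C (H1) → no; 2× C (H3) → no; 1× N (H0) → no.
No environment satisfies the query, so 0 matching atoms.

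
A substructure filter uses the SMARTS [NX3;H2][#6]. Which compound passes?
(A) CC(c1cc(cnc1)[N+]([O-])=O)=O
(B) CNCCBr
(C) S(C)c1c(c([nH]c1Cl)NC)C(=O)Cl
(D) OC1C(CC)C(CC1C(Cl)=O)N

[NX3;H2][#6] describes a trivalent nitrogen with two H attached to carbon (a primary amine).
(A) has a nitro group (-[N+](=O)[O-]) but the nitrogen is [N+] with no H, not NX3H2.
(B) has an N-methylamino group (-NHCH3) but the nitrogen bears two carbons and only one H (H1), not H2.
(C) has an N-methylamino group (-NHCH3) but the nitrogen bears two carbons and only one H (H1), not H2.
(D) contains a primary amino group (-NH2), which satisfies every atom and bond constraint.
So the answer is (D).

D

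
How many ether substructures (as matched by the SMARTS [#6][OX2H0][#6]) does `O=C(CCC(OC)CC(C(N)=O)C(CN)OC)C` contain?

2

[#6][OX2H0][#6] is the SMARTS for an ether: an aliphatic oxygen bridging two carbons with no H on the oxygen.
The molecule carries 2 separate instances of a methoxy ether (-OCH3) meeting every constraint; each maps to a distinct set of atoms, giving 2 matches.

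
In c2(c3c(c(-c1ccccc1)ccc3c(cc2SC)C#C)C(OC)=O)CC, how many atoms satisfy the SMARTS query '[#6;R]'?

The query [#6;R] means: carbon that is part of a ring.
Check the 26 heavy atoms by environment: 16× c (aromatic, in 6-ring) → match; 7× C (acyclic) → no; 1× S (acyclic) → no; 2× O (acyclic) → no.
That gives 16 matching atoms.

16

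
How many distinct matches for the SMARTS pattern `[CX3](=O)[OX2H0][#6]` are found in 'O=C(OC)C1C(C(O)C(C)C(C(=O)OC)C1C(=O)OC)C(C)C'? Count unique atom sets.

3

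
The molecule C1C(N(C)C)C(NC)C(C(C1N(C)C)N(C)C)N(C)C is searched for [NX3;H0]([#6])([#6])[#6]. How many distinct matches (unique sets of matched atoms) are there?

4

[NX3;H0]([#6])([#6])[#6] is the SMARTS for a tertiary amine: a trivalent nitrogen with no H, bonded to three carbons.
The molecule carries 4 separate instances of a dimethylamino group (-N(CH3)2) meeting every constraint; each maps to a distinct set of atoms, giving 4 matches.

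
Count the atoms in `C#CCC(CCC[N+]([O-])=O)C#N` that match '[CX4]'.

5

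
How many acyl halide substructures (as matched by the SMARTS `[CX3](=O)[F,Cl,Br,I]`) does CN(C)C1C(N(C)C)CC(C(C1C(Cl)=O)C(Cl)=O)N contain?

[CX3](=O)[F,Cl,Br,I] is the SMARTS for an acyl halide: a carbonyl carbon bonded to a halogen.
The molecule carries 2 separate instances of an acyl chloride (-C(=O)Cl) meeting every constraint; each maps to a distinct set of atoms, giving 2 matches.

2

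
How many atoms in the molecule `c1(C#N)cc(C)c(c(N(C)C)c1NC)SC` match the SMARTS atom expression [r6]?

6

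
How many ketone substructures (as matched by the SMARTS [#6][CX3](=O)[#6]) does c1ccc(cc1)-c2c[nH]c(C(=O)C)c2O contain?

1

[#6][CX3](=O)[#6] is the SMARTS for a ketone: a carbonyl carbon (no H) flanked by two carbons.
Exactly one fragment in the molecule meets all constraints, giving 1 match.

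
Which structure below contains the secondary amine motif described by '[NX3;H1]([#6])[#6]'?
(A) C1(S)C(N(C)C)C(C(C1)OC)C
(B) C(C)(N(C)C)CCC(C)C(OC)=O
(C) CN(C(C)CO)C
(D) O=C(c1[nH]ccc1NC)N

D

[NX3;H1]([#6])[#6] describes a trivalent nitrogen with one H, bonded to two carbons (a secondary amine).
(A) has a dimethylamino group (-N(CH3)2) but the nitrogen has H0, not H1.
(B) has a dimethylamino group (-N(CH3)2) but the nitrogen has H0, not H1.
(C) has a dimethylamino group (-N(CH3)2) but the nitrogen has H0, not H1.
(D) contains an N-methylamino group (-NHCH3), which satisfies every atom and bond constraint.
So the answer is (D).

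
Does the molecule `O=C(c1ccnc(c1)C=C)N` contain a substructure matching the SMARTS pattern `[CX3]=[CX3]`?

Yes

The pattern [CX3]=[CX3] describes a non-aromatic C=C double bond between two sp2 carbons — an alkene.
The molecule carries a vinyl group (-CH=CH2), whose atoms satisfy every constraint of the query, so the pattern matches.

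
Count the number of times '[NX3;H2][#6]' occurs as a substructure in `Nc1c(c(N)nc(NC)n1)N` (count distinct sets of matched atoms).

3

[NX3;H2][#6] is the SMARTS for a primary amine: a trivalent nitrogen with two H attached to carbon.
The molecule carries 3 separate instances of a primary amino group (-NH2) meeting every constraint; each maps to a distinct set of atoms, giving 3 matches.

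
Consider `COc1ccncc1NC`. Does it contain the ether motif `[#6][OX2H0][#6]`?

The pattern [#6][OX2H0][#6] describes an aliphatic oxygen bridging two carbons with no H on the oxygen — an ether.
The molecule carries a methoxy ether (-OCH3), whose atoms satisfy every constraint of the query, so the pattern matches.

Yes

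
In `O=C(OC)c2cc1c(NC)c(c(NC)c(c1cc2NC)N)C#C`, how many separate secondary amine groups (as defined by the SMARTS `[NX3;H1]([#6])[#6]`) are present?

[NX3;H1]([#6])[#6] is the SMARTS for a secondary amine: a trivalent nitrogen with one H, bonded to two carbons.
The molecule carries 3 separate instances of an N-methylamino group (-NHCH3) meeting every constraint; each maps to a distinct set of atoms, giving 3 matches.

3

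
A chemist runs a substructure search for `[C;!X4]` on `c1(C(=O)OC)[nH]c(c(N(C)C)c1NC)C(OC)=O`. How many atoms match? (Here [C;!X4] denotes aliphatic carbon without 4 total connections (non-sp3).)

The query [C;!X4] means: aliphatic carbon that does not have four total connections.
Check the 18 heavy atoms by environment: 1× n (aromatic, X3) → no; 4× c (aromatic, X3) → no; 2× C (X3) → match; 2× O (X1) → no; 2× O (X2) → no; 5× C (X4) → no; 2× N (X3) → no.
That gives 2 matching atoms.

2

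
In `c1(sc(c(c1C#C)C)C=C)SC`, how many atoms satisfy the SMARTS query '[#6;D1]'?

The query [#6;D1] means: carbon bonded to exactly one heavy atom.
Check the 12 heavy atoms by environment: 1× s (aromatic, D2) → no; 4× c (aromatic, D3) → no; 2× C (D2) → no; 4× C (D1) → match; 1× S (D2) → no.
That gives 4 matching atoms.

4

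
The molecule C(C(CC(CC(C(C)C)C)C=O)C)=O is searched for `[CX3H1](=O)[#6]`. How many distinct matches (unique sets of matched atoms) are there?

2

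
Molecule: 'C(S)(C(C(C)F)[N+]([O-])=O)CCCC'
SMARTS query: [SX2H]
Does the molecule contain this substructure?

Yes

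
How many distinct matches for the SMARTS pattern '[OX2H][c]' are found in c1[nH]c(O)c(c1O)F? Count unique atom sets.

[OX2H][c] is the SMARTS for a phenol: a hydroxyl oxygen attached to an aromatic carbon.
The molecule carries 2 separate instances of a hydroxyl group (-OH) meeting every constraint; each maps to a distinct set of atoms, giving 2 matches.

2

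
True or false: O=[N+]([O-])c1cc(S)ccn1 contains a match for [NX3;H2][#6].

False

The pattern [NX3;H2][#6] describes a trivalent nitrogen with two H attached to carbon — a primary amine.
The closest candidate here is a nitro group (-[N+](=O)[O-]), but the nitrogen is [N+] with no H, not NX3H2. No other fragment satisfies the full query, so there is no match.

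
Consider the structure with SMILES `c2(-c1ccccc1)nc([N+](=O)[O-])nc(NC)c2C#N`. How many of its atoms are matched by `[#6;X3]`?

The query [#6;X3] means: any carbon (aromatic or not) with three total connections.
Check the 19 heavy atoms by environment: 2× n (aromatic, X2) → no; 10× c (aromatic, X3) → match; 1× N (X3) → no; 1× C (X4) → no; 1× C (X2) → no; 1× N (X1) → no; 1× N (charge +1, X3) → no; 1× O (charge -1, X1) → no; 1× O (X1) → no.
That gives 10 matching atoms.

10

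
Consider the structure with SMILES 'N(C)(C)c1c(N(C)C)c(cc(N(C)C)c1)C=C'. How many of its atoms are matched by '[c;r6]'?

6

Check the 17 heavy atoms by environment: 6× c (aromatic, in 6-ring) → match; 3× N (acyclic) → no; 8× C (acyclic) → no.
That gives 6 matching atoms.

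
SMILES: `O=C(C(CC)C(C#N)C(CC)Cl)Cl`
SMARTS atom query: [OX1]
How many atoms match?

1

The query [OX1] means: aliphatic oxygen with one total connection — typically a carbonyl =O or an oxide.
Check the 13 heavy atoms by environment: 7× C (X4) → no; 1× C (X3) → no; 1× O (X1) → match; 2× Cl (X1) → no; 1× C (X2) → no; 1× N (X1) → no.
That gives 1 matching atom.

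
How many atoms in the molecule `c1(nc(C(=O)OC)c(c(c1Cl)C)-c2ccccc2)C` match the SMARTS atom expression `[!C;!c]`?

4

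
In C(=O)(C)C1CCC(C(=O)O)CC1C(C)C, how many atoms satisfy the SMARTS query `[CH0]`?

2

The query [CH0] means: aliphatic carbon with no attached hydrogen.
Check the 15 heavy atoms by environment: 4× C (H1) → no; 3× C (H2) → no; 2× C (H0) → match; 2× O (H0) → no; 3× C (H3) → no; 1× O (H1) → no.
That gives 2 matching atoms.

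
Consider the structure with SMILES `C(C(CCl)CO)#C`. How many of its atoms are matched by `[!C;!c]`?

2

The query [!C;!c] means: neither aliphatic nor aromatic carbon — same as [!#6].
Check the 7 heavy atoms by environment: 5× C → no; 1× O → match; 1× Cl → match.
Summing the matching environments: 1 + 1 = 2 matching atoms.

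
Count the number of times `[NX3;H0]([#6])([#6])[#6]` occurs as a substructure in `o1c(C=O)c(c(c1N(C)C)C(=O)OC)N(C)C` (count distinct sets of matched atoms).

2

[NX3;H0]([#6])([#6])[#6] is the SMARTS for a tertiary amine: a trivalent nitrogen with no H, bonded to three carbons.
The molecule carries 2 separate instances of a dimethylamino group (-N(CH3)2) meeting every constraint; each maps to a distinct set of atoms, giving 2 matches.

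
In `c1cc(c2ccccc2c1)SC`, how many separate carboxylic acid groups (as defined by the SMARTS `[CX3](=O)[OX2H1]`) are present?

[CX3](=O)[OX2H1] is the SMARTS for a carboxylic acid: an sp2 carbon double-bonded to O and single-bonded to an -OH oxygen.
No fragment in the molecule satisfies every constraint, giving 0 matches.

0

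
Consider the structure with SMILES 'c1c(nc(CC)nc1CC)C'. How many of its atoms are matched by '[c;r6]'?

4

The query [c;r6] means: aromatic carbon that belongs to a six-membered ring.
Check the 11 heavy atoms by environment: 2× n (aromatic, in 6-ring) → no; 4× c (aromatic, in 6-ring) → match; 5× C (acyclic) → no.
That gives 4 matching atoms.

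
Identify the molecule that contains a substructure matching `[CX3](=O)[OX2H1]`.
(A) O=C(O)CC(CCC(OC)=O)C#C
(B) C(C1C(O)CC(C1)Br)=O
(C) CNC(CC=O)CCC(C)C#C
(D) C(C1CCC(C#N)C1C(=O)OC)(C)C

A

[CX3](=O)[OX2H1] describes an sp2 carbon double-bonded to O and single-bonded to an -OH oxygen (a carboxylic acid).
(A) contains a carboxylic acid group (-C(=O)OH), which satisfies every atom and bond constraint.
(B) has an aldehyde (-CHO) but there is no singly-bonded oxygen on the carbonyl carbon.
(C) has an aldehyde (-CHO) but there is no singly-bonded oxygen on the carbonyl carbon.
(D) has a methyl-ester group (-C(=O)OCH3) but the singly-bonded O has no H (OX2H0, not OX2H1).
So the answer is (A).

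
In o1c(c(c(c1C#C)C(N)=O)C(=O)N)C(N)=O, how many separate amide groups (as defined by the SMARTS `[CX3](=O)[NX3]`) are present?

3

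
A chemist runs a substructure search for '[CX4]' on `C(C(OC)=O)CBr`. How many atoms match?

The query [CX4] means: C with X4: aliphatic carbon with exactly 4 total connections (bonds + H).
Check the 7 heavy atoms by environment: 3× C (X4) → match; 1× Br (X1) → no; 1× C (X3) → no; 1× O (X1) → no; 1× O (X2) → no.
That gives 3 matching atoms.

3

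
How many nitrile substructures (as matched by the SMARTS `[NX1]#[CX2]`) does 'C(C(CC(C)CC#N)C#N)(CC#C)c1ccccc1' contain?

2

[NX1]#[CX2] is the SMARTS for a nitrile: a nitrogen triple-bonded to a two-connected carbon.
The molecule carries 2 separate instances of a nitrile (-C#N) meeting every constraint; each maps to a distinct set of atoms, giving 2 matches.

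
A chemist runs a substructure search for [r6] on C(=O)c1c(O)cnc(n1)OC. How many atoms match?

The query [r6] means: r6 matches atoms in a six-membered ring.
Check the 11 heavy atoms by environment: 2× n (aromatic, in 6-ring) → match; 4× c (aromatic, in 6-ring) → match; 3× O (acyclic) → no; 2× C (acyclic) → no.
Summing the matching environments: 2 + 4 = 6 matching atoms.

6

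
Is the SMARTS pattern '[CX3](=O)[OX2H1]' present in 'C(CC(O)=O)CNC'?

Yes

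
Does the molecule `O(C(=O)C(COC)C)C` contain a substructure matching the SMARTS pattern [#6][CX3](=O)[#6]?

No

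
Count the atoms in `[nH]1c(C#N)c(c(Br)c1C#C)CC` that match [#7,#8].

The query [#7,#8] means: nitrogen or oxygen (comma = OR).
Check the 12 heavy atoms by environment: 1× n (aromatic) → match; 4× c (aromatic) → no; 5× C → no; 1× Br → no; 1× N → match.
Summing the matching environments: 1 + 1 = 2 matching atoms.

2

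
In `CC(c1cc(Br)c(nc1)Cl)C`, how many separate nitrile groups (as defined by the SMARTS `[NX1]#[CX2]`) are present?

0

[NX1]#[CX2] is the SMARTS for a nitrile: a nitrogen triple-bonded to a two-connected carbon.
No fragment in the molecule satisfies every constraint, giving 0 matches.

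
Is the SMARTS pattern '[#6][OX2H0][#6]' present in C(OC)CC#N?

The pattern [#6][OX2H0][#6] describes an aliphatic oxygen bridging two carbons with no H on the oxygen — an ether.
The molecule carries a methoxy ether (-OCH3), whose atoms satisfy every constraint of the query, so the pattern matches.

Yes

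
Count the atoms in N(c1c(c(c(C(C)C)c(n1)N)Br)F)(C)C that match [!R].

9

Check the 15 heavy atoms by environment: 1× n (aromatic, in 6-ring) → no; 5× c (aromatic, in 6-ring) → no; 1× Br (acyclic) → match; 1× F (acyclic) → match; 5× C (acyclic) → match; 2× N (acyclic) → match.
Summing the matching environments: 1 + 1 + 5 + 2 = 9 matching atoms.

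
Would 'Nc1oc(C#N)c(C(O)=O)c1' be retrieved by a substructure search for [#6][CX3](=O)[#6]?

The pattern [#6][CX3](=O)[#6] describes a carbonyl carbon (no H) flanked by two carbons — a ketone.
The closest candidate here is a carboxylic acid group (-C(=O)OH), but one neighbour of the carbonyl carbon is O, not C. No other fragment satisfies the full query, so there is no match.

No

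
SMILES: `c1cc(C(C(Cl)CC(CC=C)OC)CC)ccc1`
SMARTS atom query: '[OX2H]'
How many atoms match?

0

The query [OX2H] means: aliphatic oxygen with two connections, one of which is H — an -OH oxygen.
Check the 18 heavy atoms by environment: 3× C (H2, X4) → no; 3× C (H1, X4) → no; 2× C (H3, X4) → no; 1× c (aromatic, H0, X3) → no; 5× c (aromatic, H1, X3) → no; 1× Cl (H0, X1) → no; 1× O (H0, X2) → no; 1× C (H1, X3) → no; 1× C (H2, X3) → no.
No environment satisfies the query, so 0 matching atoms.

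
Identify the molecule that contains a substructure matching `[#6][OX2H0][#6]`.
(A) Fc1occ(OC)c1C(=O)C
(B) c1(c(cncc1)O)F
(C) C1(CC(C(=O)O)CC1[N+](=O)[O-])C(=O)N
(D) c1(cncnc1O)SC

[#6][OX2H0][#6] describes an aliphatic oxygen bridging two carbons with no H on the oxygen (an ether).
(A) contains a methoxy ether (-OCH3), which satisfies every atom and bond constraint.
(B) has a hydroxyl group (-OH) but the oxygen has H1, not H0 bridging two carbons.
(C) has a carboxylic acid group (-C(=O)OH) but the -OH oxygen has H1; the =O is OX1, not OX2.
(D) has a hydroxyl group (-OH) but the oxygen has H1, not H0 bridging two carbons.
So the answer is (A).

A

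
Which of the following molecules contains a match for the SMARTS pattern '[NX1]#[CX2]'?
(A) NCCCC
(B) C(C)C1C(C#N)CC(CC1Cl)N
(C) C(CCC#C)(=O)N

[NX1]#[CX2] describes a nitrogen triple-bonded to a two-connected carbon (a nitrile).
(A) has a primary amino group (-NH2) but the nitrogen is NX3 (three connections), not NX1 triple-bonded.
(B) contains a nitrile (-C#N), which satisfies every atom and bond constraint.
(C) has a primary amide (-C(=O)NH2) but the nitrogen is NX3, not NX1.
So the answer is (B).

B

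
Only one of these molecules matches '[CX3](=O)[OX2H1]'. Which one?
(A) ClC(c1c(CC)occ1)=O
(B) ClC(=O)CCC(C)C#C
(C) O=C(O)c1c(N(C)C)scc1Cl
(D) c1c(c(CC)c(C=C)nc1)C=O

C

[CX3](=O)[OX2H1] describes an sp2 carbon double-bonded to O and single-bonded to an -OH oxygen (a carboxylic acid).
(A) has an acyl chloride (-C(=O)Cl) but the carbonyl is bonded to Cl, not to an -OH oxygen.
(B) has an acyl chloride (-C(=O)Cl) but the carbonyl is bonded to Cl, not to an -OH oxygen.
(C) contains a carboxylic acid group (-C(=O)OH), which satisfies every atom and bond constraint.
(D) has an aldehyde (-CHO) but there is no singly-bonded oxygen on the carbonyl carbon.
So the answer is (C).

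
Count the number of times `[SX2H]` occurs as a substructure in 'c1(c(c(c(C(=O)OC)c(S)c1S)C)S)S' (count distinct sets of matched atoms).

[SX2H] is the SMARTS for a thiol: an aliphatic sulfur with two connections, one being H.
The molecule carries 4 separate instances of a thiol (-SH) meeting every constraint; each maps to a distinct set of atoms, giving 4 matches.

4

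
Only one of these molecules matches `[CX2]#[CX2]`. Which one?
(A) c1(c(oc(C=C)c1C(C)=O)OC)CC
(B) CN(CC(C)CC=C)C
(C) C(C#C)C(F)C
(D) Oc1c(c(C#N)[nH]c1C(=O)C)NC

C

[CX2]#[CX2] describes a carbon-carbon triple bond (an alkyne).
(A) has a vinyl group (-CH=CH2) but the C=C is a double bond; both carbons are CX3, not CX2.
(B) has a vinyl group (-CH=CH2) but the C=C is a double bond; both carbons are CX3, not CX2.
(C) contains an ethynyl group (-C#CH), which satisfies every atom and bond constraint.
(D) has a nitrile (-C#N) but the triple bond is C#N, not C#C.
So the answer is (C).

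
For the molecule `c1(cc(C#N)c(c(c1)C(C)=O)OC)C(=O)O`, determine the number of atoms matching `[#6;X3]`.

The query [#6;X3] means: any carbon (aromatic or not) with three total connections.
Check the 16 heavy atoms by environment: 6× c (aromatic, X3) → match; 2× O (X2) → no; 2× C (X4) → no; 2× C (X3) → match; 2× O (X1) → no; 1× C (X2) → no; 1× N (X1) → no.
Summing the matching environments: 6 + 2 = 8 matching atoms.

8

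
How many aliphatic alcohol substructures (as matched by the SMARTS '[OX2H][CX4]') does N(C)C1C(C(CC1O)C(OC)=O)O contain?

2

[OX2H][CX4] is the SMARTS for an aliphatic alcohol: a hydroxyl oxygen bound to an sp3 (X4) carbon.
The molecule carries 2 separate instances of a hydroxyl group (-OH) meeting every constraint; each maps to a distinct set of atoms, giving 2 matches.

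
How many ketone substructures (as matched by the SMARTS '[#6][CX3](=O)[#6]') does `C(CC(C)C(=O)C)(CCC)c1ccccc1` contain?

1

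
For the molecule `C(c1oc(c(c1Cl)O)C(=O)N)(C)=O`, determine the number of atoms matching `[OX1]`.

2

The query [OX1] means: aliphatic oxygen with one total connection — typically a carbonyl =O or an oxide.
Check the 13 heavy atoms by environment: 1× o (aromatic, X2) → no; 4× c (aromatic, X3) → no; 1× Cl (X1) → no; 2× C (X3) → no; 2× O (X1) → match; 1× N (X3) → no; 1× O (X2) → no; 1× C (X4) → no.
That gives 2 matching atoms.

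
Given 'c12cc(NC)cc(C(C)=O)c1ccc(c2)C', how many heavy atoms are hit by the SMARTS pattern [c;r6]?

10

The query [c;r6] means: aromatic carbon that belongs to a six-membered ring.
Check the 16 heavy atoms by environment: 10× c (aromatic, in 6-ring) → match; 4× C (acyclic) → no; 1× O (acyclic) → no; 1× N (acyclic) → no.
That gives 10 matching atoms.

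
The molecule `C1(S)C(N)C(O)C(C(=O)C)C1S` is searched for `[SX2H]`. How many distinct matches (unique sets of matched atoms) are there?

2

[SX2H] is the SMARTS for a thiol: an aliphatic sulfur with two connections, one being H.
The molecule carries 2 separate instances of a thiol (-SH) meeting every constraint; each maps to a distinct set of atoms, giving 2 matches.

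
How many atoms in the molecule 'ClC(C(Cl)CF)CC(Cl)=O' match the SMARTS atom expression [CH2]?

2

The query [CH2] means: aliphatic carbon with exactly two hydrogens.
Check the 10 heavy atoms by environment: 2× C (H2) → match; 2× C (H1) → no; 3× Cl (H0) → no; 1× F (H0) → no; 1× C (H0) → no; 1× O (H0) → no.
That gives 2 matching atoms.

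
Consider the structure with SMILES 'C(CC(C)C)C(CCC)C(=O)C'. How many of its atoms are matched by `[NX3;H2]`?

0

Check the 12 heavy atoms by environment: 4× C (H2, X4) → no; 2× C (H1, X4) → no; 4× C (H3, X4) → no; 1× C (H0, X3) → no; 1× O (H0, X1) → no.
No environment satisfies the query, so 0 matching atoms.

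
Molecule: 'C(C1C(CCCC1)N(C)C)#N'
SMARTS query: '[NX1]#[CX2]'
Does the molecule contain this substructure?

Yes

The pattern [NX1]#[CX2] describes a nitrogen triple-bonded to a two-connected carbon — a nitrile.
The molecule carries a nitrile (-C#N), whose atoms satisfy every constraint of the query, so the pattern matches.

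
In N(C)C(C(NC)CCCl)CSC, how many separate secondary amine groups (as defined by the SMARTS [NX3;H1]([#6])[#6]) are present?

[NX3;H1]([#6])[#6] is the SMARTS for a secondary amine: a trivalent nitrogen with one H, bonded to two carbons.
The molecule carries 2 separate instances of an N-methylamino group (-NHCH3) meeting every constraint; each maps to a distinct set of atoms, giving 2 matches.

2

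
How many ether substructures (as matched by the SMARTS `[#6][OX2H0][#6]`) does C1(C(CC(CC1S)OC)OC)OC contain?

[#6][OX2H0][#6] is the SMARTS for an ether: an aliphatic oxygen bridging two carbons with no H on the oxygen.
The molecule carries 3 separate instances of a methoxy ether (-OCH3) meeting every constraint; each maps to a distinct set of atoms, giving 3 matches.

3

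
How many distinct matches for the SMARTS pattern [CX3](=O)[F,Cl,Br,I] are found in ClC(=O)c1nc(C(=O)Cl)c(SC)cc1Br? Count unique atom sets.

[CX3](=O)[F,Cl,Br,I] is the SMARTS for an acyl halide: a carbonyl carbon bonded to a halogen.
The molecule carries 2 separate instances of an acyl chloride (-C(=O)Cl) meeting every constraint; each maps to a distinct set of atoms, giving 2 matches.

2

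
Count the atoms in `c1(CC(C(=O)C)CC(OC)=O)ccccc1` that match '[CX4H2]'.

2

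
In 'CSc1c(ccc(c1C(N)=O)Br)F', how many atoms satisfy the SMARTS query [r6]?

6

The query [r6] means: r6 matches atoms in a six-membered ring.
Check the 13 heavy atoms by environment: 6× c (aromatic, in 6-ring) → match; 1× Br (acyclic) → no; 2× C (acyclic) → no; 1× O (acyclic) → no; 1× N (acyclic) → no; 1× S (acyclic) → no; 1× F (acyclic) → no.
That gives 6 matching atoms.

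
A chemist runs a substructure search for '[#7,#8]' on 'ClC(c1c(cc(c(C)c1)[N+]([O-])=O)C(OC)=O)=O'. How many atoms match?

6

The query [#7,#8] means: nitrogen or oxygen (comma = OR).
Check the 17 heavy atoms by environment: 6× c (aromatic) → no; 1× N (charge +1) → match; 1× O (charge -1) → match; 4× O → match; 4× C → no; 1× Cl → no.
Summing the matching environments: 1 + 1 + 4 = 6 matching atoms.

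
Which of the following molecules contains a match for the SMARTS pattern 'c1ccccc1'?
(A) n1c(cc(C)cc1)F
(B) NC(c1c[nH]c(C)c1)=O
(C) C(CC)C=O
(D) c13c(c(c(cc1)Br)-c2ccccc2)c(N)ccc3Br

D

c1ccccc1 describes six aromatic carbons in a ring (a benzene ring).
(A) has a methyl group (-CH3) but no six-membered all-carbon aromatic ring is present.
(B) has a methyl group (-CH3) but no six-membered all-carbon aromatic ring is present.
(C) has a methyl group (-CH3) but no six-membered all-carbon aromatic ring is present.
(D) contains a phenyl ring, which satisfies every atom and bond constraint.
So the answer is (D).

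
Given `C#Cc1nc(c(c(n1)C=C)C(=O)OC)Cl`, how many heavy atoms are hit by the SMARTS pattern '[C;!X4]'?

The query [C;!X4] means: aliphatic carbon that does not have four total connections.
Check the 15 heavy atoms by environment: 2× n (aromatic, X2) → no; 4× c (aromatic, X3) → no; 1× Cl (X1) → no; 3× C (X3) → match; 1× O (X1) → no; 1× O (X2) → no; 1× C (X4) → no; 2× C (X2) → match.
Summing the matching environments: 3 + 2 = 5 matching atoms.

5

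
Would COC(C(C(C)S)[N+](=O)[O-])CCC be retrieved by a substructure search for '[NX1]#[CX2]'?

No

The pattern [NX1]#[CX2] describes a nitrogen triple-bonded to a two-connected carbon — a nitrile.
The closest candidate here is a nitro group (-[N+](=O)[O-]), but there is no C#N triple bond. No other fragment satisfies the full query, so there is no match.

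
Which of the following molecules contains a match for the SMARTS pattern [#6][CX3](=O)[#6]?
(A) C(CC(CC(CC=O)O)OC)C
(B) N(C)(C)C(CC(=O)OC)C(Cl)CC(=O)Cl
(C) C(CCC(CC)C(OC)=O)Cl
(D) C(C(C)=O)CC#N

D

[#6][CX3](=O)[#6] describes a carbonyl carbon (no H) flanked by two carbons (a ketone).
(A) has an aldehyde (-CHO) but the carbonyl carbon has H1, so it is not flanked by two carbons.
(B) has a methyl-ester group (-C(=O)OCH3) but one neighbour of the carbonyl carbon is O, not C.
(C) has a methyl-ester group (-C(=O)OCH3) but one neighbour of the carbonyl carbon is O, not C.
(D) contains an acetyl/ketone group (-C(=O)CH3), which satisfies every atom and bond constraint.
So the answer is (D).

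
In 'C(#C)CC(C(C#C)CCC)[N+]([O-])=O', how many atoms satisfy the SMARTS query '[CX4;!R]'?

6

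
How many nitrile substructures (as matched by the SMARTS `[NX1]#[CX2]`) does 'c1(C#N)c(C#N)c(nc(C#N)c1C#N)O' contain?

[NX1]#[CX2] is the SMARTS for a nitrile: a nitrogen triple-bonded to a two-connected carbon.
The molecule carries 4 separate instances of a nitrile (-C#N) meeting every constraint; each maps to a distinct set of atoms, giving 4 matches.

4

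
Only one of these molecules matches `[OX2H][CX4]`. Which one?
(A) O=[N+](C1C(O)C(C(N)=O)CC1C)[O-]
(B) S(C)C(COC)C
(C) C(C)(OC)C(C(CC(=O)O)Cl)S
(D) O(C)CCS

[OX2H][CX4] describes a hydroxyl oxygen bound to an sp3 (X4) carbon (an aliphatic alcohol).
(A) contains a hydroxyl group (-OH), which satisfies every atom and bond constraint.
(B) has a methoxy ether (-OCH3) but the oxygen has H0 (ether), not H1.
(C) has a carboxylic acid group (-C(=O)OH) but the -OH is on a CX3 carbonyl carbon, not a CX4 carbon.
(D) has a methoxy ether (-OCH3) but the oxygen has H0 (ether), not H1.
So the answer is (A).

A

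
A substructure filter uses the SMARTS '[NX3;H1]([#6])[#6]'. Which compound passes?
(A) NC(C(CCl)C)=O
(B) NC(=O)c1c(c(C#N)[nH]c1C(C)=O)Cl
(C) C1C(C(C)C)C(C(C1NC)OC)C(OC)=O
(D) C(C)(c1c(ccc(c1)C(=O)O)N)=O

[NX3;H1]([#6])[#6] describes a trivalent nitrogen with one H, bonded to two carbons (a secondary amine).
(A) has a primary amide (-C(=O)NH2) but the -C(=O)NH2 nitrogen has H2, not H1.
(B) has a primary amide (-C(=O)NH2) but the -C(=O)NH2 nitrogen has H2, not H1.
(C) contains an N-methylamino group (-NHCH3), which satisfies every atom and bond constraint.
(D) has a primary amino group (-NH2) but the nitrogen has H2 and only one carbon neighbour.
So the answer is (C).

C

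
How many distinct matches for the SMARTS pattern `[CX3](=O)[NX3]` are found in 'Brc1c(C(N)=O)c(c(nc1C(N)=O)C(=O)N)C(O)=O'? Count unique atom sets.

[CX3](=O)[NX3] is the SMARTS for an amide: a carbonyl carbon bonded to a trivalent nitrogen.
The molecule carries 3 separate instances of a primary amide (-C(=O)NH2) meeting every constraint; each maps to a distinct set of atoms, giving 3 matches.

3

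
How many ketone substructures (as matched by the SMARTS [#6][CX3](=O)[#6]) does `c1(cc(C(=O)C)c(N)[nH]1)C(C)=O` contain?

2

[#6][CX3](=O)[#6] is the SMARTS for a ketone: a carbonyl carbon (no H) flanked by two carbons.
The molecule carries 2 separate instances of an acetyl/ketone group (-C(=O)CH3) meeting every constraint; each maps to a distinct set of atoms, giving 2 matches.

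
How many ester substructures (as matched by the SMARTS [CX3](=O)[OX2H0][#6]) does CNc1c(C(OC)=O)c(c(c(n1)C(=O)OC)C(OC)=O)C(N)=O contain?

3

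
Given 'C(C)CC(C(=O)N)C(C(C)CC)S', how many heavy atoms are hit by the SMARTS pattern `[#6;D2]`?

The query [#6;D2] means: any carbon bonded to exactly two heavy atoms.
Check the 13 heavy atoms by environment: 3× C (D2) → match; 4× C (D3) → no; 3× C (D1) → no; 1× S (D1) → no; 1× O (D1) → no; 1× N (D1) → no.
That gives 3 matching atoms.

3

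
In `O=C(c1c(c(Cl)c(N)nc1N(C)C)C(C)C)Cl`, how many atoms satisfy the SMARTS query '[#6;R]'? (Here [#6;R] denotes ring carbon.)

5

The query [#6;R] means: carbon that is part of a ring.
Check the 17 heavy atoms by environment: 1× n (aromatic, in 6-ring) → no; 5× c (aromatic, in 6-ring) → match; 6× C (acyclic) → no; 1× O (acyclic) → no; 2× Cl (acyclic) → no; 2× N (acyclic) → no.
That gives 5 matching atoms.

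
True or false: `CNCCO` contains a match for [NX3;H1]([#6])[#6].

True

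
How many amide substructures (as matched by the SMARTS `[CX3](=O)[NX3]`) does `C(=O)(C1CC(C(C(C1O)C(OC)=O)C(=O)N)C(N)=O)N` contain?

[CX3](=O)[NX3] is the SMARTS for an amide: a carbonyl carbon bonded to a trivalent nitrogen.
The molecule carries 3 separate instances of a primary amide (-C(=O)NH2) meeting every constraint; each maps to a distinct set of atoms, giving 3 matches.

3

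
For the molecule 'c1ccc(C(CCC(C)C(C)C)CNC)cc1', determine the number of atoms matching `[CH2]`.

The query [CH2] means: aliphatic carbon with exactly two hydrogens.
Check the 17 heavy atoms by environment: 3× C (H2) → match; 3× C (H1) → no; 4× C (H3) → no; 1× N (H1) → no; 1× c (aromatic, H0) → no; 5× c (aromatic, H1) → no.
That gives 3 matching atoms.

3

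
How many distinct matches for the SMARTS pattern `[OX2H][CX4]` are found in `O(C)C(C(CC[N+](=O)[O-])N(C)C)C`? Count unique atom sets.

0

[OX2H][CX4] is the SMARTS for an aliphatic alcohol: a hydroxyl oxygen bound to an sp3 (X4) carbon.
The molecule has a methoxy ether (-OCH3), but the oxygen has H0 (ether), not H1; nothing else fits, so there are 0 matches.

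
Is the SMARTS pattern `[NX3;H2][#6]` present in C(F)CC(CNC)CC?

No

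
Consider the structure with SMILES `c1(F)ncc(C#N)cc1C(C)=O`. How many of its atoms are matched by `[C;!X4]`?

2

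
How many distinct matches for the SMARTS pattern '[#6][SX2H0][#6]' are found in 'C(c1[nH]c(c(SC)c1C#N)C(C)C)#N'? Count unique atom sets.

1

[#6][SX2H0][#6] is the SMARTS for a thioether: an aliphatic sulfur bridging two carbons with no H on the sulfur.
Exactly one fragment in the molecule meets all constraints, giving 1 match.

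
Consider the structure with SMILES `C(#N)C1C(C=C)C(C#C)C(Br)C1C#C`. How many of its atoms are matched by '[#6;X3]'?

2

The query [#6;X3] means: any carbon (aromatic or not) with three total connections.
Check the 14 heavy atoms by environment: 5× C (X4) → no; 5× C (X2) → no; 1× N (X1) → no; 1× Br (X1) → no; 2× C (X3) → match.
That gives 2 matching atoms.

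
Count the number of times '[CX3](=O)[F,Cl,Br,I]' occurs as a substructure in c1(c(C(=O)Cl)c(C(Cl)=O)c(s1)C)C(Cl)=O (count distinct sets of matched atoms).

[CX3](=O)[F,Cl,Br,I] is the SMARTS for an acyl halide: a carbonyl carbon bonded to a halogen.
The molecule carries 3 separate instances of an acyl chloride (-C(=O)Cl) meeting every constraint; each maps to a distinct set of atoms, giving 3 matches.

3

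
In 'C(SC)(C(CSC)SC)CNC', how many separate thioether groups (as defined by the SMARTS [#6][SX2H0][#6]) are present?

3

[#6][SX2H0][#6] is the SMARTS for a thioether: an aliphatic sulfur bridging two carbons with no H on the sulfur.
The molecule carries 3 separate instances of a methylthio ether (-SCH3) meeting every constraint; each maps to a distinct set of atoms, giving 3 matches.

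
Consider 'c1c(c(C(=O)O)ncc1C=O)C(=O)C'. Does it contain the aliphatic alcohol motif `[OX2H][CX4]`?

No

The pattern [OX2H][CX4] describes a hydroxyl oxygen bound to an sp3 (X4) carbon — an aliphatic alcohol.
The closest candidate here is a carboxylic acid group (-C(=O)OH), but the -OH is on a CX3 carbonyl carbon, not a CX4 carbon. No other fragment satisfies the full query, so there is no match.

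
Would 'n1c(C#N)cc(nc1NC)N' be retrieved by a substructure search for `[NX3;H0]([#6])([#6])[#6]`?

No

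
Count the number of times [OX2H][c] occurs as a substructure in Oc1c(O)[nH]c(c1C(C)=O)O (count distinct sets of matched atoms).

3

[OX2H][c] is the SMARTS for a phenol: a hydroxyl oxygen attached to an aromatic carbon.
The molecule carries 3 separate instances of a hydroxyl group (-OH) meeting every constraint; each maps to a distinct set of atoms, giving 3 matches.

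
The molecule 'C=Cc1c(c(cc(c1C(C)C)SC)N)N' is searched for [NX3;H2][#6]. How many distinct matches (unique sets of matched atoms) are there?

[NX3;H2][#6] is the SMARTS for a primary amine: a trivalent nitrogen with two H attached to carbon.
The molecule carries 2 separate instances of a primary amino group (-NH2) meeting every constraint; each maps to a distinct set of atoms, giving 2 matches.

2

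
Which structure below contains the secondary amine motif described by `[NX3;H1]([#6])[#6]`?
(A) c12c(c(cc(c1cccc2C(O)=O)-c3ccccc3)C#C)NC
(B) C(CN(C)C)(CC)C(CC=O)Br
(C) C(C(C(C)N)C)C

[NX3;H1]([#6])[#6] describes a trivalent nitrogen with one H, bonded to two carbons (a secondary amine).
(A) contains an N-methylamino group (-NHCH3), which satisfies every atom and bond constraint.
(B) has a dimethylamino group (-N(CH3)2) but the nitrogen has H0, not H1.
(C) has a primary amino group (-NH2) but the nitrogen has H2 and only one carbon neighbour.
So the answer is (A).

A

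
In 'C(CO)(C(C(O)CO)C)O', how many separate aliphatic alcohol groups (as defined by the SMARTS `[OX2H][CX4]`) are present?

4

[OX2H][CX4] is the SMARTS for an aliphatic alcohol: a hydroxyl oxygen bound to an sp3 (X4) carbon.
The molecule carries 4 separate instances of a hydroxyl group (-OH) meeting every constraint; each maps to a distinct set of atoms, giving 4 matches.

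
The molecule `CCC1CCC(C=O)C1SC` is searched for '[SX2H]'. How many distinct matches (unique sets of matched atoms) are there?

[SX2H] is the SMARTS for a thiol: an aliphatic sulfur with two connections, one being H.
The molecule has a methylthio ether (-SCH3), but the sulfur has H0 (bonded to two carbons), not H1; nothing else fits, so there are 0 matches.

0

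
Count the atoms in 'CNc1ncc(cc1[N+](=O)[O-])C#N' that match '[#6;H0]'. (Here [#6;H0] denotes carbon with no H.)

The query [#6;H0] means: any carbon with no attached hydrogen.
Check the 13 heavy atoms by environment: 1× n (aromatic, H0) → no; 3× c (aromatic, H0) → match; 2× c (aromatic, H1) → no; 1× C (H0) → match; 1× N (H0) → no; 1× N (H1) → no; 1× C (H3) → no; 1× N (charge +1, H0) → no; 1× O (charge -1, H0) → no; 1× O (H0) → no.
Summing the matching environments: 3 + 1 = 4 matching atoms.

4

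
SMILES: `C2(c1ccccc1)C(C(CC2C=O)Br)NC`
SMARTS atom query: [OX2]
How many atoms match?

0

The query [OX2] means: aliphatic oxygen with two total connections — ether, hydroxyl, or ester single-bond O.
Check the 16 heavy atoms by environment: 6× C (X4) → no; 6× c (aromatic, X3) → no; 1× N (X3) → no; 1× Br (X1) → no; 1× C (X3) → no; 1× O (X1) → no.
No environment satisfies the query, so 0 matching atoms.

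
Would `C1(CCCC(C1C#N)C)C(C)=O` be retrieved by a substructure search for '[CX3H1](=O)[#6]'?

No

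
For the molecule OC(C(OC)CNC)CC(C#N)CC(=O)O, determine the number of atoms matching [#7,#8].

6

The query [#7,#8] means: nitrogen or oxygen (comma = OR).
Check the 16 heavy atoms by environment: 10× C → no; 4× O → match; 2× N → match.
Summing the matching environments: 4 + 2 = 6 matching atoms.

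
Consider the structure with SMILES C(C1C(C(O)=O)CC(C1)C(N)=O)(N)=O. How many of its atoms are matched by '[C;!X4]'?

3

The query [C;!X4] means: aliphatic carbon that does not have four total connections.
Check the 14 heavy atoms by environment: 5× C (X4) → no; 3× C (X3) → match; 3× O (X1) → no; 2× N (X3) → no; 1× O (X2) → no.
That gives 3 matching atoms.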